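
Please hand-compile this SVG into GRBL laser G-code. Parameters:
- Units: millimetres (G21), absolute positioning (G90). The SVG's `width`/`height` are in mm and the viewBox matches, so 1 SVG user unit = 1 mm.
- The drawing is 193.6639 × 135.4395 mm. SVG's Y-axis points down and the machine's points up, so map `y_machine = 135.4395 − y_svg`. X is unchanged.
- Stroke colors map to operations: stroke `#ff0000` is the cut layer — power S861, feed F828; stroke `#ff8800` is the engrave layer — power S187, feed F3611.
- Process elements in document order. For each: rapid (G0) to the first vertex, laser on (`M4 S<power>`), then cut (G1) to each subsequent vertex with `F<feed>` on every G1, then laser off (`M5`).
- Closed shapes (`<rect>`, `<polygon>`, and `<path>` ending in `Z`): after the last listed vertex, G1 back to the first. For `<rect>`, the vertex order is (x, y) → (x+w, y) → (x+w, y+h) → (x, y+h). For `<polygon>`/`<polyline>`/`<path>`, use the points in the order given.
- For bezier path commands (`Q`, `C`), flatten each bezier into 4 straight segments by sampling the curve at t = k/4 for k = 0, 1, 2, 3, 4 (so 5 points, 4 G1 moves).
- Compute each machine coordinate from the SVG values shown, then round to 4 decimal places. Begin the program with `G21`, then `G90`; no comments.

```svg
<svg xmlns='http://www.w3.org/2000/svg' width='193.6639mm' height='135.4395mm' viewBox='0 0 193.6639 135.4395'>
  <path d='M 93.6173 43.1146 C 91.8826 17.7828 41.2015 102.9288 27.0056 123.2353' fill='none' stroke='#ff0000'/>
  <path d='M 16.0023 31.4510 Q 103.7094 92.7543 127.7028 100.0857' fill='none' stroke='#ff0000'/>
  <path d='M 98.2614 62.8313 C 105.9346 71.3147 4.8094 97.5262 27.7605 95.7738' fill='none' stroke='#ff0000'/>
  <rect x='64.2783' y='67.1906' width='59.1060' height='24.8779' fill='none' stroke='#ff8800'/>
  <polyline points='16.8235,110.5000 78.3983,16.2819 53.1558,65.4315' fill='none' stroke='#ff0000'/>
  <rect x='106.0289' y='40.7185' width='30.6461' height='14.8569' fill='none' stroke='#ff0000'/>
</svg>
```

1 u = 1 mm; y_m = 135.4395 − y.

[1] `<path>` cubic bezier, #ff0000→cut S861 F828: (93.6173,92.3249) → (84.4737,93.3485) → (64.9844,69.3789) → (43.1586,36.8521) → (27.0056,12.2042)

[2] `<path>` quadratic bezier, #ff0000→cut S861 F828: (16.0023,103.9885) → (55.8737,76.7101) → (87.7810,56.1782) → (111.7240,42.3927) → (127.7028,35.3538)

[3] `<path>` cubic bezier, #ff0000→cut S861 F828: (98.2614,72.6082) → (87.2553,63.6356) → (57.2817,52.2985) → (30.1728,42.8807) → (27.7605,39.6657)

[4] `<rect>` rectangle, #ff8800→engrave S187 F3611: (64.2783,68.2489) → (123.3843,68.2489) → (123.3843,43.3710) → (64.2783,43.3710) → (64.2783,68.2489) (closed)

[5] `<polyline>` open polyline, #ff0000→cut S861 F828: (16.8235,24.9395) → (78.3983,119.1576) → (53.1558,70.0080)

[6] `<rect>` rectangle, #ff0000→cut S861 F828: (106.0289,94.7210) → (136.6750,94.7210) → (136.6750,79.8641) → (106.0289,79.8641) → (106.0289,94.7210) (closed)

G21
G90
G0 X93.6173 Y92.3249
M4 S861
G1 X84.4737 Y93.3485 F828
G1 X64.9844 Y69.3789 F828
G1 X43.1586 Y36.8521 F828
G1 X27.0056 Y12.2042 F828
M5
G0 X16.0023 Y103.9885
M4 S861
G1 X55.8737 Y76.7101 F828
G1 X87.7810 Y56.1782 F828
G1 X111.7240 Y42.3927 F828
G1 X127.7028 Y35.3538 F828
M5
G0 X98.2614 Y72.6082
M4 S861
G1 X87.2553 Y63.6356 F828
G1 X57.2817 Y52.2985 F828
G1 X30.1728 Y42.8807 F828
G1 X27.7605 Y39.6657 F828
M5
G0 X64.2783 Y68.2489
M4 S187
G1 X123.3843 Y68.2489 F3611
G1 X123.3843 Y43.3710 F3611
G1 X64.2783 Y43.3710 F3611
G1 X64.2783 Y68.2489 F3611
M5
G0 X16.8235 Y24.9395
M4 S861
G1 X78.3983 Y119.1576 F828
G1 X53.1558 Y70.0080 F828
M5
G0 X106.0289 Y94.7210
M4 S861
G1 X136.6750 Y94.7210 F828
G1 X136.6750 Y79.8641 F828
G1 X106.0289 Y79.8641 F828
G1 X106.0289 Y94.7210 F828
M5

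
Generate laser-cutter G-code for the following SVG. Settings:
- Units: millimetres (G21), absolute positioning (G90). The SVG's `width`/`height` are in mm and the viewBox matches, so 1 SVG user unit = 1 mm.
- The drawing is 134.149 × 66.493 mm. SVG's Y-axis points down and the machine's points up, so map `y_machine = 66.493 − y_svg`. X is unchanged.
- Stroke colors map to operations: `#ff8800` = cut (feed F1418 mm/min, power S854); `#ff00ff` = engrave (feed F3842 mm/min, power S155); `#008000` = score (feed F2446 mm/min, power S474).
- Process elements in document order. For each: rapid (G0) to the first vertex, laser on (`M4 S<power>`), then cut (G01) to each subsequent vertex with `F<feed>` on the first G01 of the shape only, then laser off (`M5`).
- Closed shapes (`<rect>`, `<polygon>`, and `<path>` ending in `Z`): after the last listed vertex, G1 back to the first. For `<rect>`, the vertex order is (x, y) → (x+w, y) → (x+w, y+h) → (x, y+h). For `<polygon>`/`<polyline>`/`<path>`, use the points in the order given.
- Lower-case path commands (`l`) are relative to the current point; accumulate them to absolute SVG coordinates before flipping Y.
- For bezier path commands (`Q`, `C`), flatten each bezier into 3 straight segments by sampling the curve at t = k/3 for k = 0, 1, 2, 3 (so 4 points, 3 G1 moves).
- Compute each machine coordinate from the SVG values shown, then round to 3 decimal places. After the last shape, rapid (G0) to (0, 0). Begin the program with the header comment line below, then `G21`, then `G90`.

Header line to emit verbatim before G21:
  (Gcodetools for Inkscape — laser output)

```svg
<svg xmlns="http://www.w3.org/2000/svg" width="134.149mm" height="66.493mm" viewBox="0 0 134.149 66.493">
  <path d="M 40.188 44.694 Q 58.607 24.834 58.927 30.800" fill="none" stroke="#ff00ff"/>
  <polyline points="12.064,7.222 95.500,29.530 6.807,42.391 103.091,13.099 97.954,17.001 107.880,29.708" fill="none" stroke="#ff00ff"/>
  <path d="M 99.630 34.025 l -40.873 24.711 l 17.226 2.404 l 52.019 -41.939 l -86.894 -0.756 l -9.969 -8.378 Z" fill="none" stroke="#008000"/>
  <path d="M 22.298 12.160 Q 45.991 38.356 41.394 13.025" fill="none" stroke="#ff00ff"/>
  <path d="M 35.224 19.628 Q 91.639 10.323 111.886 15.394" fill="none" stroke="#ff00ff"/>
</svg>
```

Since the viewBox matches the mm dimensions, user units are millimetres directly. The only transform is the Y-flip y_m = 66.493 − y_svg.

Shape 1 is a quadratic bezier drawn with `<path>`. Its stroke #ff00ff means engrave at S155, F3842. After flipping Y the toolpath is (40.188,21.799) → (50.456,32.169) → (56.703,36.801) → (58.927,35.693).

Shape 2 is a open polyline drawn with `<polyline>`. Its stroke #ff00ff means engrave at S155, F3842. After flipping Y the toolpath is (12.064,59.271) → (95.500,36.963) → (6.807,24.102) → (103.091,53.394) → (97.954,49.492) → (107.880,36.785).

Shape 3 is a closed polygon drawn with `<path>`. Its stroke #008000 means score at S474, F2446. After flipping Y the toolpath is (99.630,32.468) → (58.757,7.757) → (75.983,5.353) → (128.002,47.292) → (41.108,48.048) → (31.139,56.426) → (99.630,32.468), returning to the start.

Shape 4 is a quadratic bezier drawn with `<path>`. Its stroke #ff00ff means engrave at S155, F3842. After flipping Y the toolpath is (22.298,54.333) → (34.950,42.594) → (41.315,42.306) → (41.394,53.468).

Shape 5 is a quadratic bezier drawn with `<path>`. Its stroke #ff00ff means engrave at S155, F3842. After flipping Y the toolpath is (35.224,46.865) → (68.815,51.471) → (94.369,52.882) → (111.886,51.099).

(Gcodetools for Inkscape — laser output)
G21
G90
G0 X40.188 Y21.799
M4 S155
G01 X50.456 Y32.169 F3842
G01 X56.703 Y36.801
G01 X58.927 Y35.693
M5
G0 X12.064 Y59.271
M4 S155
G01 X95.500 Y36.963 F3842
G01 X6.807 Y24.102
G01 X103.091 Y53.394
G01 X97.954 Y49.492
G01 X107.880 Y36.785
M5
G0 X99.630 Y32.468
M4 S474
G01 X58.757 Y7.757 F2446
G01 X75.983 Y5.353
G01 X128.002 Y47.292
G01 X41.108 Y48.048
G01 X31.139 Y56.426
G01 X99.630 Y32.468
M5
G0 X22.298 Y54.333
M4 S155
G01 X34.950 Y42.594 F3842
G01 X41.315 Y42.306
G01 X41.394 Y53.468
M5
G0 X35.224 Y46.865
M4 S155
G01 X68.815 Y51.471 F3842
G01 X94.369 Y52.882
G01 X111.886 Y51.099
M5
G0 X0.000 Y0.000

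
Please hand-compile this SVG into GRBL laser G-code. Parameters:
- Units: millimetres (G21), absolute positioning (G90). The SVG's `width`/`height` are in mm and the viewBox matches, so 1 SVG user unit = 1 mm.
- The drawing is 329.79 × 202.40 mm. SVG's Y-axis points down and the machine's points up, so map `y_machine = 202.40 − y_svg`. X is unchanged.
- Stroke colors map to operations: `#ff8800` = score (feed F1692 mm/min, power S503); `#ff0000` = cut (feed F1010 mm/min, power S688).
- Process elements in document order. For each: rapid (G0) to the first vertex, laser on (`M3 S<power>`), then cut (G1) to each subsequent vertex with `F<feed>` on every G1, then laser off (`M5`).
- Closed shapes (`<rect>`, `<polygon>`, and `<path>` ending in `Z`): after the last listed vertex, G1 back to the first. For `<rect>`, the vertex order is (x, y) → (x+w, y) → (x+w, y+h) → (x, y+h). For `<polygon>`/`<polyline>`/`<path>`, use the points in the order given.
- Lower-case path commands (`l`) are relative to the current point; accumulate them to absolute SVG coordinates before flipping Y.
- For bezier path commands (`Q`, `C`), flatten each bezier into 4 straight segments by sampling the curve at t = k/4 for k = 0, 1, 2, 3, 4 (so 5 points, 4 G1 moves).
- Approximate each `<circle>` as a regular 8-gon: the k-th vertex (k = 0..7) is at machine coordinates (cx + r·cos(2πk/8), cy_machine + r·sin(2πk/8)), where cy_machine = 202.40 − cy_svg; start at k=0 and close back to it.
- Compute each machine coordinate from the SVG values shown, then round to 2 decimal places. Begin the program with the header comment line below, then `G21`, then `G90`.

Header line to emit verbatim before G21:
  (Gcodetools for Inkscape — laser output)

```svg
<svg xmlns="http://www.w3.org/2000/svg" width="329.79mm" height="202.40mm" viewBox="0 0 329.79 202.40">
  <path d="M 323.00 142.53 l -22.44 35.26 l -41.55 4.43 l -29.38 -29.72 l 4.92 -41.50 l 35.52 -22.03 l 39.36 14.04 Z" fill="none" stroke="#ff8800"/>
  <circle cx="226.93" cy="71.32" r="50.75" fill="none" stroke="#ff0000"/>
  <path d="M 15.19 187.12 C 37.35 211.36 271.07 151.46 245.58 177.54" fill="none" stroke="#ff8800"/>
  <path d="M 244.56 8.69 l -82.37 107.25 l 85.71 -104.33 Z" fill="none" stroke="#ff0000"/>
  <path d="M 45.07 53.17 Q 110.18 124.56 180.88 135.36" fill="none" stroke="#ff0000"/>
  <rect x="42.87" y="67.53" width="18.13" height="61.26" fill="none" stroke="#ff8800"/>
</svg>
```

Since the viewBox matches the mm dimensions, user units are millimetres directly. The only transform is the Y-flip y_m = 202.40 − y_svg.

Shape 1 is a regular polygon drawn with `<path>`. Its stroke #ff8800 means score at S503, F1692. After flipping Y the toolpath is (323.00,59.87) → (300.56,24.61) → (259.01,20.18) → (229.63,49.90) → (234.55,91.40) → (270.07,113.43) → (309.43,99.39) → (323.00,59.87), returning to the start.

Shape 2 is a circle drawn with `<circle>`. Its stroke #ff0000 means cut at S688, F1010. After flipping Y the toolpath is (277.68,131.08) → (262.82,166.97) → (226.93,181.83) → (191.04,166.97) → (176.18,131.08) → (191.04,95.19) → (226.93,80.33) → (262.82,95.19) → (277.68,131.08), returning to the start.

Shape 3 is a cubic bezier drawn with `<path>`. Its stroke #ff8800 means score at S503, F1692. After flipping Y the toolpath is (15.19,15.28) → (64.12,10.22) → (148.25,20.76) → (223.45,30.96) → (245.58,24.86).

Shape 4 is a closed polygon drawn with `<path>`. Its stroke #ff0000 means cut at S688, F1010. After flipping Y the toolpath is (244.56,193.71) → (162.19,86.46) → (247.90,190.79) → (244.56,193.71), returning to the start.

Shape 5 is a quadratic bezier drawn with `<path>`. Its stroke #ff0000 means cut at S688, F1010. After flipping Y the toolpath is (45.07,149.23) → (77.97,117.32) → (111.58,92.99) → (145.88,76.23) → (180.88,67.04).

Shape 6 is a rectangle drawn with `<rect>`. Its stroke #ff8800 means score at S503, F1692. After flipping Y the toolpath is (42.87,134.87) → (61.00,134.87) → (61.00,73.61) → (42.87,73.61) → (42.87,134.87), returning to the start.

(Gcodetools for Inkscape — laser output)
G21
G90
G0 X323.00 Y59.87
M3 S503
G1 X300.56 Y24.61 F1692
G1 X259.01 Y20.18 F1692
G1 X229.63 Y49.90 F1692
G1 X234.55 Y91.40 F1692
G1 X270.07 Y113.43 F1692
G1 X309.43 Y99.39 F1692
G1 X323.00 Y59.87 F1692
M5
G0 X277.68 Y131.08
M3 S688
G1 X262.82 Y166.97 F1010
G1 X226.93 Y181.83 F1010
G1 X191.04 Y166.97 F1010
G1 X176.18 Y131.08 F1010
G1 X191.04 Y95.19 F1010
G1 X226.93 Y80.33 F1010
G1 X262.82 Y95.19 F1010
G1 X277.68 Y131.08 F1010
M5
G0 X15.19 Y15.28
M3 S503
G1 X64.12 Y10.22 F1692
G1 X148.25 Y20.76 F1692
G1 X223.45 Y30.96 F1692
G1 X245.58 Y24.86 F1692
M5
G0 X244.56 Y193.71
M3 S688
G1 X162.19 Y86.46 F1010
G1 X247.90 Y190.79 F1010
G1 X244.56 Y193.71 F1010
M5
G0 X45.07 Y149.23
M3 S688
G1 X77.97 Y117.32 F1010
G1 X111.58 Y92.99 F1010
G1 X145.88 Y76.23 F1010
G1 X180.88 Y67.04 F1010
M5
G0 X42.87 Y134.87
M3 S503
G1 X61.00 Y134.87 F1692
G1 X61.00 Y73.61 F1692
G1 X42.87 Y73.61 F1692
G1 X42.87 Y134.87 F1692
M5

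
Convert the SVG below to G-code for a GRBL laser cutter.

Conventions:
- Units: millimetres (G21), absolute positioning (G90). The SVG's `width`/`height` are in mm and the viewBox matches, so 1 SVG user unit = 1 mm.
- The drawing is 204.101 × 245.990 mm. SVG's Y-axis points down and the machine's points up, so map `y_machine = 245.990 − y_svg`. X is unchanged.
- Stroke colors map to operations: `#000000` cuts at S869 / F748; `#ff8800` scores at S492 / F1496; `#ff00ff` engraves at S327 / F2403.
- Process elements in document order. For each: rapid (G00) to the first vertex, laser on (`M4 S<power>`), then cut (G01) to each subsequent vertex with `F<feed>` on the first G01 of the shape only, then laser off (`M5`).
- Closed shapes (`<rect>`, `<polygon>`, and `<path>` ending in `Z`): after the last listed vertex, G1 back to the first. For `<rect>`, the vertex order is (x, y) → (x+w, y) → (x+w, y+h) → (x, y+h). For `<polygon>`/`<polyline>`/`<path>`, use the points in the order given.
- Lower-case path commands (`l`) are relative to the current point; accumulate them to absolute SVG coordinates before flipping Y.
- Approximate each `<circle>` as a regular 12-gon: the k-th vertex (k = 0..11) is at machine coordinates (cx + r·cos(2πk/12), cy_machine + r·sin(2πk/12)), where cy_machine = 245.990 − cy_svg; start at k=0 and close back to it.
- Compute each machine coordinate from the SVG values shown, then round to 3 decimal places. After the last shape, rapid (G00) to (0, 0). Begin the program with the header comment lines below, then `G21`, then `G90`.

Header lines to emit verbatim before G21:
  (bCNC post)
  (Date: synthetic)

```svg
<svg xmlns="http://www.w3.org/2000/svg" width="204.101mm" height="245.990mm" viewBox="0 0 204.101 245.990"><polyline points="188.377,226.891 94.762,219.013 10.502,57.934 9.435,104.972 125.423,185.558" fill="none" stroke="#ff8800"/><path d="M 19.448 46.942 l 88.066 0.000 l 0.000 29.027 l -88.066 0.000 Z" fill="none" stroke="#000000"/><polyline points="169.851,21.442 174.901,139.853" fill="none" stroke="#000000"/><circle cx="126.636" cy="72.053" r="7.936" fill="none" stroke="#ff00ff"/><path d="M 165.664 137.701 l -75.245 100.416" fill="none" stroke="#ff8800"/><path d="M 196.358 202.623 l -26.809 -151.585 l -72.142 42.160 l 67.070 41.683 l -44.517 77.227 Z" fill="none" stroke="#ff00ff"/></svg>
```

1 u = 1 mm; y_m = 245.990 − y.

[1] `<polyline>` open polyline, #ff8800→score S492 F1496: (188.377,19.099) → (94.762,26.977) → (10.502,188.056) → (9.435,141.018) → (125.423,60.432)

[2] `<path>` rectangle, #000000→cut S869 F748: (19.448,199.048) → (107.514,199.048) → (107.514,170.021) → (19.448,170.021) → (19.448,199.048) (closed)

[3] `<polyline>` line segment, #000000→cut S869 F748: (169.851,224.548) → (174.901,106.137)

[4] `<circle>` circle, #ff00ff→engrave S327 F2403: (134.572,173.937) → (133.509,177.905) → (130.604,180.810) → (126.636,181.873) → (122.668,180.810) → (119.763,177.905) → (118.700,173.937) → (119.763,169.969) → (122.668,167.064) → (126.636,166.001) → (130.604,167.064) → (133.509,169.969) → (134.572,173.937) (closed)

[5] `<path>` line segment, #ff8800→score S492 F1496: (165.664,108.289) → (90.419,7.873)

[6] `<path>` closed polygon, #ff00ff→engrave S327 F2403: (196.358,43.367) → (169.549,194.952) → (97.407,152.792) → (164.477,111.109) → (119.960,33.882) → (196.358,43.367) (closed)

(bCNC post)
(Date: synthetic)
G21
G90
G00 X188.377 Y19.099
M4 S492
G01 X94.762 Y26.977 F1496
G01 X10.502 Y188.056
G01 X9.435 Y141.018
G01 X125.423 Y60.432
M5
G00 X19.448 Y199.048
M4 S869
G01 X107.514 Y199.048 F748
G01 X107.514 Y170.021
G01 X19.448 Y170.021
G01 X19.448 Y199.048
M5
G00 X169.851 Y224.548
M4 S869
G01 X174.901 Y106.137 F748
M5
G00 X134.572 Y173.937
M4 S327
G01 X133.509 Y177.905 F2403
G01 X130.604 Y180.810
G01 X126.636 Y181.873
G01 X122.668 Y180.810
G01 X119.763 Y177.905
G01 X118.700 Y173.937
G01 X119.763 Y169.969
G01 X122.668 Y167.064
G01 X126.636 Y166.001
G01 X130.604 Y167.064
G01 X133.509 Y169.969
G01 X134.572 Y173.937
M5
G00 X165.664 Y108.289
M4 S492
G01 X90.419 Y7.873 F1496
M5
G00 X196.358 Y43.367
M4 S327
G01 X169.549 Y194.952 F2403
G01 X97.407 Y152.792
G01 X164.477 Y111.109
G01 X119.960 Y33.882
G01 X196.358 Y43.367
M5
G00 X0.000 Y0.000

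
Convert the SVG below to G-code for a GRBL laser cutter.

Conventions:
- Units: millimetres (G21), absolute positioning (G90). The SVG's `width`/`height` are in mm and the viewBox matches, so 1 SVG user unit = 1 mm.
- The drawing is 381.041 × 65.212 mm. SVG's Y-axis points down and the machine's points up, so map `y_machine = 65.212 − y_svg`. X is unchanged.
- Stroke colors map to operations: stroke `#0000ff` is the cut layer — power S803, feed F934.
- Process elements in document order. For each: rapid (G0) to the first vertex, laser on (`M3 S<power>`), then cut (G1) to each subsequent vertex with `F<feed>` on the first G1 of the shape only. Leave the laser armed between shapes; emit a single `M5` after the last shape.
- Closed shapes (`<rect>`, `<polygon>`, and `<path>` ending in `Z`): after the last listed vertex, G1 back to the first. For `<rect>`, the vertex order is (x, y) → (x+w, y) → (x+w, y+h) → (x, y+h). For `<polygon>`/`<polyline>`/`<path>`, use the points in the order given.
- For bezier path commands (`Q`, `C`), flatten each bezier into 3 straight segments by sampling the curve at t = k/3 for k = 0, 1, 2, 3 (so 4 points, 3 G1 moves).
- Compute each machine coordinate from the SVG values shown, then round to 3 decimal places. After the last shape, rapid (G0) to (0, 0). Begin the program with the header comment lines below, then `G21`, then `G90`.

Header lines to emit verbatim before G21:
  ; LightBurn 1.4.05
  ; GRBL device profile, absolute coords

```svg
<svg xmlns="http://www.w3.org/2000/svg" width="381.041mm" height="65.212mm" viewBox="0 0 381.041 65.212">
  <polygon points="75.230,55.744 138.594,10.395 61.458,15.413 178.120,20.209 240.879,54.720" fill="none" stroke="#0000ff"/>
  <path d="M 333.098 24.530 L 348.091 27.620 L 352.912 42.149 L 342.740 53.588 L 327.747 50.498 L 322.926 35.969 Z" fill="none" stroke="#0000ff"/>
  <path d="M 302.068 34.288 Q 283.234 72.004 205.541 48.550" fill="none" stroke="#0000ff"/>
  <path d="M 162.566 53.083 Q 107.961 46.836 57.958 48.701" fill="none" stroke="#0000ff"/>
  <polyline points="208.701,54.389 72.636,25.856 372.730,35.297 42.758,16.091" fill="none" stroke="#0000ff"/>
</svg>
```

; LightBurn 1.4.05
; GRBL device profile, absolute coords
G21
G90
G0 X75.230 Y9.468
M3 S803
G1 X138.594 Y54.817 F934
G1 X61.458 Y49.799
G1 X178.120 Y45.003
G1 X240.879 Y10.492
G1 X75.230 Y9.468
G0 X333.098 Y40.682
M3 S803
G1 X348.091 Y37.592 F934
G1 X352.912 Y23.063
G1 X342.740 Y11.624
G1 X327.747 Y14.714
G1 X322.926 Y29.243
G1 X333.098 Y40.682
G0 X302.068 Y30.924
M3 S803
G1 X282.972 Y12.577 F934
G1 X250.796 Y7.823
G1 X205.541 Y16.662
G0 X162.566 Y12.129
M3 S803
G1 X126.674 Y15.392 F934
G1 X91.805 Y16.853
G1 X57.958 Y16.511
G0 X208.701 Y10.823
M3 S803
G1 X72.636 Y39.356 F934
G1 X372.730 Y29.915
G1 X42.758 Y49.121
M5
G0 X0.000 Y0.000

Since the viewBox matches the mm dimensions, user units are millimetres directly. The only transform is the Y-flip y_m = 65.212 − y_svg.

Shape 1 is a closed polygon drawn with `<polygon>`. Its stroke #0000ff means cut at S803, F934. After flipping Y the toolpath is (75.230,9.468) → (138.594,54.817) → (61.458,49.799) → (178.120,45.003) → (240.879,10.492) → (75.230,9.468), returning to the start.

Shape 2 is a regular polygon drawn with `<path>`. Its stroke #0000ff means cut at S803, F934. After flipping Y the toolpath is (333.098,40.682) → (348.091,37.592) → (352.912,23.063) → (342.740,11.624) → (327.747,14.714) → (322.926,29.243) → (333.098,40.682), returning to the start.

Shape 3 is a quadratic bezier drawn with `<path>`. Its stroke #0000ff means cut at S803, F934. After flipping Y the toolpath is (302.068,30.924) → (282.972,12.577) → (250.796,7.823) → (205.541,16.662).

Shape 4 is a quadratic bezier drawn with `<path>`. Its stroke #0000ff means cut at S803, F934. After flipping Y the toolpath is (162.566,12.129) → (126.674,15.392) → (91.805,16.853) → (57.958,16.511).

Shape 5 is a open polyline drawn with `<polyline>`. Its stroke #0000ff means cut at S803, F934. After flipping Y the toolpath is (208.701,10.823) → (72.636,39.356) → (372.730,29.915) → (42.758,49.121).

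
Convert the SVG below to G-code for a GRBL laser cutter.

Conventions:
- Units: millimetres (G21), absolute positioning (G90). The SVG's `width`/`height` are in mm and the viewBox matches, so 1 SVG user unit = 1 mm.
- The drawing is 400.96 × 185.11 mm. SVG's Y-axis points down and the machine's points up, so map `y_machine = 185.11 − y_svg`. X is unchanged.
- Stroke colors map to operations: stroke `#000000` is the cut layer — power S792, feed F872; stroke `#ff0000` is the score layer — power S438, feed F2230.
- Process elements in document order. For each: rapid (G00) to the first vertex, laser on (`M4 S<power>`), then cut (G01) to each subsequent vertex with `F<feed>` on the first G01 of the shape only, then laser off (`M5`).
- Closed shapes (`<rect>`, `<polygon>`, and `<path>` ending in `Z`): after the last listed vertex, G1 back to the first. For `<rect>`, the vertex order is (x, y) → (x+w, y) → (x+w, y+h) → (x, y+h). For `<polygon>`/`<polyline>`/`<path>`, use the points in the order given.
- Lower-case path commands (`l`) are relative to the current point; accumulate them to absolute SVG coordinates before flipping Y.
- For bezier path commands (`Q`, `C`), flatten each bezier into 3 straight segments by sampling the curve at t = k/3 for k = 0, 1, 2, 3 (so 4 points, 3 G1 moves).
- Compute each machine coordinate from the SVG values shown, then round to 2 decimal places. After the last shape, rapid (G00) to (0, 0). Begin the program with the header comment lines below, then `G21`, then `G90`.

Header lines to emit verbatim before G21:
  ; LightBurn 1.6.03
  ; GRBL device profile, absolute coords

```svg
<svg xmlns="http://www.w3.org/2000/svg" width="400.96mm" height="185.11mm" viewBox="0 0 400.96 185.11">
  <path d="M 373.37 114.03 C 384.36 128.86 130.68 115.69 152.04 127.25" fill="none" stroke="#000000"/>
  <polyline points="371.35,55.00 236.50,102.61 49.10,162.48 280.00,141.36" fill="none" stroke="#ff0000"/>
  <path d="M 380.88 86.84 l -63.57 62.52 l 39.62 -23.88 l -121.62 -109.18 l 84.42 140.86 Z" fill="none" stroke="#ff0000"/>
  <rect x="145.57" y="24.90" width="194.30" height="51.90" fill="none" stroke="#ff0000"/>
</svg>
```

Since the viewBox matches the mm dimensions, user units are millimetres directly. The only transform is the Y-flip y_m = 185.11 − y_svg.

Shape 1 is a cubic bezier drawn with `<path>`. Its stroke #000000 means cut at S792, F872. After flipping Y the toolpath is (373.37,71.08) → (316.13,63.63) → (202.37,63.13) → (152.04,57.86).

Shape 2 is a open polyline drawn with `<polyline>`. Its stroke #ff0000 means score at S438, F2230. After flipping Y the toolpath is (371.35,130.11) → (236.50,82.50) → (49.10,22.63) → (280.00,43.75).

Shape 3 is a closed polygon drawn with `<path>`. Its stroke #ff0000 means score at S438, F2230. After flipping Y the toolpath is (380.88,98.27) → (317.31,35.75) → (356.93,59.63) → (235.31,168.81) → (319.73,27.95) → (380.88,98.27), returning to the start.

Shape 4 is a rectangle drawn with `<rect>`. Its stroke #ff0000 means score at S438, F2230. After flipping Y the toolpath is (145.57,160.21) → (339.87,160.21) → (339.87,108.31) → (145.57,108.31) → (145.57,160.21), returning to the start.

; LightBurn 1.6.03
; GRBL device profile, absolute coords
G21
G90
G00 X373.37 Y71.08
M4 S792
G01 X316.13 Y63.63 F872
G01 X202.37 Y63.13
G01 X152.04 Y57.86
M5
G00 X371.35 Y130.11
M4 S438
G01 X236.50 Y82.50 F2230
G01 X49.10 Y22.63
G01 X280.00 Y43.75
M5
G00 X380.88 Y98.27
M4 S438
G01 X317.31 Y35.75 F2230
G01 X356.93 Y59.63
G01 X235.31 Y168.81
G01 X319.73 Y27.95
G01 X380.88 Y98.27
M5
G00 X145.57 Y160.21
M4 S438
G01 X339.87 Y160.21 F2230
G01 X339.87 Y108.31
G01 X145.57 Y108.31
G01 X145.57 Y160.21
M5
G00 X0.00 Y0.00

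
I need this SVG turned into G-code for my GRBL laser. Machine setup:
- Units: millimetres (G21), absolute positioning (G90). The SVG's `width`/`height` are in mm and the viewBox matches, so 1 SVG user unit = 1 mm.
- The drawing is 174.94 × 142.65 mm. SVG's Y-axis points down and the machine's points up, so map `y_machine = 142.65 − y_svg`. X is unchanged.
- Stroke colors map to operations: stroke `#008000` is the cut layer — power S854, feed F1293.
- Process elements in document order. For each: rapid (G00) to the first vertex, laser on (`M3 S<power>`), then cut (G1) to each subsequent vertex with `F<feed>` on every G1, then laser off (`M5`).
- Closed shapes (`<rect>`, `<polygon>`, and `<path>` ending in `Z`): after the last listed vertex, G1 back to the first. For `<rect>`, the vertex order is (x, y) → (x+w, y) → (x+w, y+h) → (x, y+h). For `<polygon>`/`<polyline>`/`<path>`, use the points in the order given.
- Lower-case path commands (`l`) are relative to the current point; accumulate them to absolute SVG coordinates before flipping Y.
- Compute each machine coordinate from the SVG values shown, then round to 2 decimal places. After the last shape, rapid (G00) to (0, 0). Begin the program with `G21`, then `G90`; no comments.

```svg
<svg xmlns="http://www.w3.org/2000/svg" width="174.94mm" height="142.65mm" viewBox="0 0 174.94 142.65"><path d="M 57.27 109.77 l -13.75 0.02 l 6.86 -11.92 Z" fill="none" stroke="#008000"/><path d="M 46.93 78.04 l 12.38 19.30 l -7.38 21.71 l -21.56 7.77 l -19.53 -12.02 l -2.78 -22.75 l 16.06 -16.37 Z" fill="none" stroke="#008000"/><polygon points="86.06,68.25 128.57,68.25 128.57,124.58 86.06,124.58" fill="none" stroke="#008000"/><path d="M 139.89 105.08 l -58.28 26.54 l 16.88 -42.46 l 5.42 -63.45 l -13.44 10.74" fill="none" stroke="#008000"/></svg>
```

viewBox `0 0 174.94 142.65` with mm width/height → 1 unit = 1 mm. Flip: y_m = 142.65 − y_svg.

**Shape 1** — `<path>` regular polygon, stroke `#008000` → cut (S854, F1293). Machine vertices: (57.27,32.88) → (43.52,32.86) → (50.38,44.78) → (57.27,32.88). Closed: final G1 returns to the first vertex.

**Shape 2** — `<path>` regular polygon, stroke `#008000` → cut (S854, F1293). Machine vertices: (46.93,64.61) → (59.31,45.31) → (51.93,23.60) → (30.37,15.83) → (10.84,27.85) → (8.06,50.60) → (24.12,66.97) → (46.93,64.61). Closed: final G1 returns to the first vertex.

**Shape 3** — `<polygon>` rectangle, stroke `#008000` → cut (S854, F1293). Machine vertices: (86.06,74.40) → (128.57,74.40) → (128.57,18.07) → (86.06,18.07) → (86.06,74.40). Closed: final G1 returns to the first vertex.

**Shape 4** — `<path>` open polyline, stroke `#008000` → cut (S854, F1293). Machine vertices: (139.89,37.57) → (81.61,11.03) → (98.49,53.49) → (103.91,116.94) → (90.47,106.20). Open path.

G21
G90
G00 X57.27 Y32.88
M3 S854
G1 X43.52 Y32.86 F1293
G1 X50.38 Y44.78 F1293
G1 X57.27 Y32.88 F1293
M5
G00 X46.93 Y64.61
M3 S854
G1 X59.31 Y45.31 F1293
G1 X51.93 Y23.60 F1293
G1 X30.37 Y15.83 F1293
G1 X10.84 Y27.85 F1293
G1 X8.06 Y50.60 F1293
G1 X24.12 Y66.97 F1293
G1 X46.93 Y64.61 F1293
M5
G00 X86.06 Y74.40
M3 S854
G1 X128.57 Y74.40 F1293
G1 X128.57 Y18.07 F1293
G1 X86.06 Y18.07 F1293
G1 X86.06 Y74.40 F1293
M5
G00 X139.89 Y37.57
M3 S854
G1 X81.61 Y11.03 F1293
G1 X98.49 Y53.49 F1293
G1 X103.91 Y116.94 F1293
G1 X90.47 Y106.20 F1293
M5
G00 X0.00 Y0.00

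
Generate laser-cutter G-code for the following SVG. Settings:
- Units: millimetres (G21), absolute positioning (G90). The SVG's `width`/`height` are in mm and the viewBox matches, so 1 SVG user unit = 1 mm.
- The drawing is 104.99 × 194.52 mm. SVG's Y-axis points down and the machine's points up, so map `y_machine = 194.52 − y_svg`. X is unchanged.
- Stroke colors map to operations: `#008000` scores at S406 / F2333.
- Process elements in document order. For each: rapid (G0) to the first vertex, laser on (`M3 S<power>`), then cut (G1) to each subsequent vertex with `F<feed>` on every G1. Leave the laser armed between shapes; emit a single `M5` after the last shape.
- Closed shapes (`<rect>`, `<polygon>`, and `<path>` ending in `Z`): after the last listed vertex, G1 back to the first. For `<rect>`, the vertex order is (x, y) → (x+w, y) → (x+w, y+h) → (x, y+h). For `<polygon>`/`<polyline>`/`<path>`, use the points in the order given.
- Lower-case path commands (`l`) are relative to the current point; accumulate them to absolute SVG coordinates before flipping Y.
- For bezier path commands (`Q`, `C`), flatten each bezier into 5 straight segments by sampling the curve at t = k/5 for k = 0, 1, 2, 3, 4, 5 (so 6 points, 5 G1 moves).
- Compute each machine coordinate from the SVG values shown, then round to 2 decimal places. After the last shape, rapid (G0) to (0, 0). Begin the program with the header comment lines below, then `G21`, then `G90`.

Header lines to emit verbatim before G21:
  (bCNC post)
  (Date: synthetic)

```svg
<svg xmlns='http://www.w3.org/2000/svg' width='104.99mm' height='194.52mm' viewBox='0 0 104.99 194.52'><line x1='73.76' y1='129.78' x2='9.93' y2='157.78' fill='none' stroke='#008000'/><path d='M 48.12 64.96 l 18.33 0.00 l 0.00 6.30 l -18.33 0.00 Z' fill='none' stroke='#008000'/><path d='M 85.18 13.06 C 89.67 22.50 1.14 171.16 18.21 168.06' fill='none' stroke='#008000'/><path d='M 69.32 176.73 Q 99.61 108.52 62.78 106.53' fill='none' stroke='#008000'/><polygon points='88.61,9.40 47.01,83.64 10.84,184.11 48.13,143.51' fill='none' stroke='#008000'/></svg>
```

(bCNC post)
(Date: synthetic)
G21
G90
G0 X73.76 Y64.74
M3 S406
G1 X9.93 Y36.74 F2333
G0 X48.12 Y129.56
M3 S406
G1 X66.45 Y129.56 F2333
G1 X66.45 Y123.26 F2333
G1 X48.12 Y123.26 F2333
G1 X48.12 Y129.56 F2333
G0 X85.18 Y181.46
M3 S406
G1 X78.30 Y161.42 F2333
G1 X58.63 Y121.93 F2333
G1 X35.70 Y76.96 F2333
G1 X19.05 Y40.48 F2333
G1 X18.21 Y26.46 F2333
G0 X69.32 Y17.79
M3 S406
G1 X78.75 Y42.43 F2333
G1 X82.81 Y61.76 F2333
G1 X81.50 Y75.80 F2333
G1 X74.83 Y84.55 F2333
G1 X62.78 Y87.99 F2333
G0 X88.61 Y185.12
M3 S406
G1 X47.01 Y110.88 F2333
G1 X10.84 Y10.41 F2333
G1 X48.13 Y51.01 F2333
G1 X88.61 Y185.12 F2333
M5
G0 X0.00 Y0.00

Since the viewBox matches the mm dimensions, user units are millimetres directly. The only transform is the Y-flip y_m = 194.52 − y_svg.

Shape 1 is a line segment drawn with `<line>`. Its stroke #008000 means score at S406, F2333. After flipping Y the toolpath is (73.76,64.74) → (9.93,36.74).

Shape 2 is a rectangle drawn with `<path>`. Its stroke #008000 means score at S406, F2333. After flipping Y the toolpath is (48.12,129.56) → (66.45,129.56) → (66.45,123.26) → (48.12,123.26) → (48.12,129.56), returning to the start.

Shape 3 is a cubic bezier drawn with `<path>`. Its stroke #008000 means score at S406, F2333. After flipping Y the toolpath is (85.18,181.46) → (78.30,161.42) → (58.63,121.93) → (35.70,76.96) → (19.05,40.48) → (18.21,26.46).

Shape 4 is a quadratic bezier drawn with `<path>`. Its stroke #008000 means score at S406, F2333. After flipping Y the toolpath is (69.32,17.79) → (78.75,42.43) → (82.81,61.76) → (81.50,75.80) → (74.83,84.55) → (62.78,87.99).

Shape 5 is a closed polygon drawn with `<polygon>`. Its stroke #008000 means score at S406, F2333. After flipping Y the toolpath is (88.61,185.12) → (47.01,110.88) → (10.84,10.41) → (48.13,51.01) → (88.61,185.12), returning to the start.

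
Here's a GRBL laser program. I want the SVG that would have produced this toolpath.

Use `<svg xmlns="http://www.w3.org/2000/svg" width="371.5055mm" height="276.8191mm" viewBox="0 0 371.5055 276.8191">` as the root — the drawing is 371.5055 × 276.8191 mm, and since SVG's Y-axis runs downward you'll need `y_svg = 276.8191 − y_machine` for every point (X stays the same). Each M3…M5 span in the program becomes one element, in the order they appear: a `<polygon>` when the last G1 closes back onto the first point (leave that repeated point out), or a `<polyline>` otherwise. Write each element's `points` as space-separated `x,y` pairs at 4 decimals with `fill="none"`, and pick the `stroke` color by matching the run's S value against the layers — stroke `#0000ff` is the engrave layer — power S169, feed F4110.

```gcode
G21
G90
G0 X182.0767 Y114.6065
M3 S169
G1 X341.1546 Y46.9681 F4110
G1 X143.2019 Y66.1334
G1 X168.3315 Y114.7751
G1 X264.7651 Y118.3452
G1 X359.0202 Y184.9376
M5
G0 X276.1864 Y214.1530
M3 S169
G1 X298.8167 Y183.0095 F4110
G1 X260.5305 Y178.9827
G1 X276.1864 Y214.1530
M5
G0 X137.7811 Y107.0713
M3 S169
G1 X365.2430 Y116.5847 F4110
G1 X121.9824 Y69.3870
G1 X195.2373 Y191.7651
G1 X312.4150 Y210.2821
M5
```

<svg xmlns="http://www.w3.org/2000/svg" width="371.5055mm" height="276.8191mm" viewBox="0 0 371.5055 276.8191">
  <polyline points="182.0767,162.2126 341.1546,229.8510 143.2019,210.6857 168.3315,162.0440 264.7651,158.4739 359.0202,91.8815" fill="none" stroke="#0000ff"/>
  <polygon points="276.1864,62.6661 298.8167,93.8096 260.5305,97.8364" fill="none" stroke="#0000ff"/>
  <polyline points="137.7811,169.7478 365.2430,160.2344 121.9824,207.4321 195.2373,85.0540 312.4150,66.5370" fill="none" stroke="#0000ff"/>
</svg>

Each laser-on run becomes one SVG element. Flip Y back into SVG space with y_svg = 276.8191 − y_machine. Every run uses S169, so all elements get stroke `#0000ff` (engrave).

Run 1: The run is open, so emit a `<polyline>` with points (Y-flipped): 182.0767,162.2126 341.1546,229.8510 143.2019,210.6857 168.3315,162.0440 264.7651,158.4739 359.0202,91.8815.

Run 2: The run returns to its start, so emit a `<polygon>` with points (Y-flipped): 276.1864,62.6661 298.8167,93.8096 260.5305,97.8364.

Run 3: The run is open, so emit a `<polyline>` with points (Y-flipped): 137.7811,169.7478 365.2430,160.2344 121.9824,207.4321 195.2373,85.0540 312.4150,66.5370.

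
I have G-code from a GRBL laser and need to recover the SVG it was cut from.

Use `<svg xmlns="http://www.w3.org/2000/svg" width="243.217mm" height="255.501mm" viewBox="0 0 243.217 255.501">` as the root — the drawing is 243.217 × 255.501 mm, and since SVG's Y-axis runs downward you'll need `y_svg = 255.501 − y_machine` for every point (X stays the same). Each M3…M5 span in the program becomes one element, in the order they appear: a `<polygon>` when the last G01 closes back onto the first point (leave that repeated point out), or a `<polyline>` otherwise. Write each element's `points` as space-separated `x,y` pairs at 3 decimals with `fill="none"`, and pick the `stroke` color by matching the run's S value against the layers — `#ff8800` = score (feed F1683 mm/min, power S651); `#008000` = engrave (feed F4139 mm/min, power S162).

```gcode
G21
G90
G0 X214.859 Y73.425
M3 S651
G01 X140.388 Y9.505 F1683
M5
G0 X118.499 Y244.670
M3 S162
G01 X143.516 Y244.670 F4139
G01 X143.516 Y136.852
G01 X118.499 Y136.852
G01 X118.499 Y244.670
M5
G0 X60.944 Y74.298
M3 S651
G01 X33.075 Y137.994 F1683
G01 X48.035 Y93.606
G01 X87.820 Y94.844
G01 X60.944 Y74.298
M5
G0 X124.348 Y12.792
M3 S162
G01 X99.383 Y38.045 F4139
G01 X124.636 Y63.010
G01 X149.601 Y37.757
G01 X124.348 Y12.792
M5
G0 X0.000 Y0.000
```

y_svg = 255.501 − y_m.

[1] S651→`#ff8800` (score); open run; points: 214.859,182.076 140.388,245.996

[2] S162→`#008000` (engrave); closed run; points: 118.499,10.831 143.516,10.831 143.516,118.649 118.499,118.649

[3] S651→`#ff8800` (score); closed run; points: 60.944,181.203 33.075,117.507 48.035,161.895 87.820,160.657

[4] S162→`#008000` (engrave); closed run; points: 124.348,242.709 99.383,217.456 124.636,192.491 149.601,217.744

<svg xmlns="http://www.w3.org/2000/svg" width="243.217mm" height="255.501mm" viewBox="0 0 243.217 255.501">
  <polyline points="214.859,182.076 140.388,245.996" fill="none" stroke="#ff8800"/>
  <polygon points="118.499,10.831 143.516,10.831 143.516,118.649 118.499,118.649" fill="none" stroke="#008000"/>
  <polygon points="60.944,181.203 33.075,117.507 48.035,161.895 87.820,160.657" fill="none" stroke="#ff8800"/>
  <polygon points="124.348,242.709 99.383,217.456 124.636,192.491 149.601,217.744" fill="none" stroke="#008000"/>
</svg>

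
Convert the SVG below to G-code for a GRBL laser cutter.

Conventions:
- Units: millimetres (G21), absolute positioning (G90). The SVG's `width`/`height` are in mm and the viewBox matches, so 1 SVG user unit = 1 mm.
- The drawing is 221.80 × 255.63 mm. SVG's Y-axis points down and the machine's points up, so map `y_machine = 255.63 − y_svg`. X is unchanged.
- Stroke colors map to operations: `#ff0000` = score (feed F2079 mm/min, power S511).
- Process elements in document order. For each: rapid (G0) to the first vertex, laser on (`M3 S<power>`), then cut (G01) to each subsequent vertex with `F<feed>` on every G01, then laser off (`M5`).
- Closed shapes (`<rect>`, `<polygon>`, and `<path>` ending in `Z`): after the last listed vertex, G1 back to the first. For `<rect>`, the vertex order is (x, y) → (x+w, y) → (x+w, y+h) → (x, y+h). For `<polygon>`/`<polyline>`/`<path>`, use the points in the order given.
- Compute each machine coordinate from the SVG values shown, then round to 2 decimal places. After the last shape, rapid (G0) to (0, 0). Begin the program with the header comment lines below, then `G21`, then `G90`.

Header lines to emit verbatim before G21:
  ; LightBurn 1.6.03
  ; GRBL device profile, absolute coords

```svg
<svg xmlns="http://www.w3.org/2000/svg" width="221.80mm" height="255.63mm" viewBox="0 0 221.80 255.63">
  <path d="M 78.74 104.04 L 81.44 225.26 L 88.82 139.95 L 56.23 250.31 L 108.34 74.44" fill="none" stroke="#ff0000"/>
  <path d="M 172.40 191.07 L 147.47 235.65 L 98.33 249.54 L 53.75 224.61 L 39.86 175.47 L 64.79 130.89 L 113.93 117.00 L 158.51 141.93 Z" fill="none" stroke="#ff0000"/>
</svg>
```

1 u = 1 mm; y_m = 255.63 − y.

[1] `<path>` open polyline, #ff0000→score S511 F2079: (78.74,151.59) → (81.44,30.37) → (88.82,115.68) → (56.23,5.32) → (108.34,181.19)

[2] `<path>` regular polygon, #ff0000→score S511 F2079: (172.40,64.56) → (147.47,19.98) → (98.33,6.09) → (53.75,31.02) → (39.86,80.16) → (64.79,124.74) → (113.93,138.63) → (158.51,113.70) → (172.40,64.56) (closed)

; LightBurn 1.6.03
; GRBL device profile, absolute coords
G21
G90
G0 X78.74 Y151.59
M3 S511
G01 X81.44 Y30.37 F2079
G01 X88.82 Y115.68 F2079
G01 X56.23 Y5.32 F2079
G01 X108.34 Y181.19 F2079
M5
G0 X172.40 Y64.56
M3 S511
G01 X147.47 Y19.98 F2079
G01 X98.33 Y6.09 F2079
G01 X53.75 Y31.02 F2079
G01 X39.86 Y80.16 F2079
G01 X64.79 Y124.74 F2079
G01 X113.93 Y138.63 F2079
G01 X158.51 Y113.70 F2079
G01 X172.40 Y64.56 F2079
M5
G0 X0.00 Y0.00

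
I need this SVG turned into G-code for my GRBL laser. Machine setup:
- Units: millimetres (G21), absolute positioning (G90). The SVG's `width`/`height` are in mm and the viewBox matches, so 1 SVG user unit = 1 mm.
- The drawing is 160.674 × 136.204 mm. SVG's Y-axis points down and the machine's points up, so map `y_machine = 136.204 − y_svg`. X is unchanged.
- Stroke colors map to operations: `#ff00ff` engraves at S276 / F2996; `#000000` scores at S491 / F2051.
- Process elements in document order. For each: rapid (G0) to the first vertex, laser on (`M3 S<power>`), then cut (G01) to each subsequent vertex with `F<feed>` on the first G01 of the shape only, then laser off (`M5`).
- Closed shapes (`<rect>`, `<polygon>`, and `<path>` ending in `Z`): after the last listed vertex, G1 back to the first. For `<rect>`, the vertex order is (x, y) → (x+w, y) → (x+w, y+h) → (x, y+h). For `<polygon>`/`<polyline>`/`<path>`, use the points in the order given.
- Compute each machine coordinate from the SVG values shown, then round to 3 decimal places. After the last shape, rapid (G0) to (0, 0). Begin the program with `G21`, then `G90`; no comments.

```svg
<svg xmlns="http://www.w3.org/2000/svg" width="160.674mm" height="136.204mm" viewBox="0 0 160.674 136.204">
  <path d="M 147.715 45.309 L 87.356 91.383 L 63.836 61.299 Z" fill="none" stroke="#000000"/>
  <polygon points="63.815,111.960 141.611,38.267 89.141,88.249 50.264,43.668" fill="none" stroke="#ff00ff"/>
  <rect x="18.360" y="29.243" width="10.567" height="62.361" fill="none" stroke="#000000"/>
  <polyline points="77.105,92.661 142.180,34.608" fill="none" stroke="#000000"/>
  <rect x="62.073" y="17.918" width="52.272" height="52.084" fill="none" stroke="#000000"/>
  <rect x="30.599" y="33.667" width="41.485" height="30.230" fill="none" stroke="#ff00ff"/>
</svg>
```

G21
G90
G0 X147.715 Y90.895
M3 S491
G01 X87.356 Y44.821 F2051
G01 X63.836 Y74.905
G01 X147.715 Y90.895
M5
G0 X63.815 Y24.244
M3 S276
G01 X141.611 Y97.937 F2996
G01 X89.141 Y47.955
G01 X50.264 Y92.536
G01 X63.815 Y24.244
M5
G0 X18.360 Y106.961
M3 S491
G01 X28.927 Y106.961 F2051
G01 X28.927 Y44.600
G01 X18.360 Y44.600
G01 X18.360 Y106.961
M5
G0 X77.105 Y43.543
M3 S491
G01 X142.180 Y101.596 F2051
M5
G0 X62.073 Y118.286
M3 S491
G01 X114.345 Y118.286 F2051
G01 X114.345 Y66.202
G01 X62.073 Y66.202
G01 X62.073 Y118.286
M5
G0 X30.599 Y102.537
M3 S276
G01 X72.084 Y102.537 F2996
G01 X72.084 Y72.307
G01 X30.599 Y72.307
G01 X30.599 Y102.537
M5
G0 X0.000 Y0.000

viewBox `0 0 160.674 136.204` with mm width/height → 1 unit = 1 mm. Flip: y_m = 136.204 − y_svg.

**Shape 1** — `<path>` closed polygon, stroke `#000000` → score (S491, F2051). Machine vertices: (147.715,90.895) → (87.356,44.821) → (63.836,74.905) → (147.715,90.895). Closed: final G1 returns to the first vertex.

**Shape 2** — `<polygon>` closed polygon, stroke `#ff00ff` → engrave (S276, F2996). Machine vertices: (63.815,24.244) → (141.611,97.937) → (89.141,47.955) → (50.264,92.536) → (63.815,24.244). Closed: final G1 returns to the first vertex.

**Shape 3** — `<rect>` rectangle, stroke `#000000` → score (S491, F2051). Machine vertices: (18.360,106.961) → (28.927,106.961) → (28.927,44.600) → (18.360,44.600) → (18.360,106.961). Closed: final G1 returns to the first vertex.

**Shape 4** — `<polyline>` line segment, stroke `#000000` → score (S491, F2051). Machine vertices: (77.105,43.543) → (142.180,101.596). Open path.

**Shape 5** — `<rect>` rectangle, stroke `#000000` → score (S491, F2051). Machine vertices: (62.073,118.286) → (114.345,118.286) → (114.345,66.202) → (62.073,66.202) → (62.073,118.286). Closed: final G1 returns to the first vertex.

**Shape 6** — `<rect>` rectangle, stroke `#ff00ff` → engrave (S276, F2996). Machine vertices: (30.599,102.537) → (72.084,102.537) → (72.084,72.307) → (30.599,72.307) → (30.599,102.537). Closed: final G1 returns to the first vertex.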